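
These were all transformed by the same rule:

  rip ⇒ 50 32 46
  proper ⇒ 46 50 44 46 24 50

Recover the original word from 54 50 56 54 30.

With a=1..z=26, the number is 2·pos + 14.
Decoding 54 50 56 54 30: 54→(54−14)÷2=20=t, 50→(50−14)÷2=18=r, 56→(56−14)÷2=21=u, 54→(54−14)÷2=20=t, 30→(30−14)÷2=8=h.

truth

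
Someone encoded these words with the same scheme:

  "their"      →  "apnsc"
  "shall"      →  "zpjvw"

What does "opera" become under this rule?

In their: t→a is +7, h→p is +8, e→n is +9, i→s is +10 — the shift increases by 1 each position. The shift increases by 1 at each position, starting from +7: 7, 8, 9, ….
Applying it to opera: o+7=v, p+8=x, e+9=n, r+10=b, a+11=l.

vxnbl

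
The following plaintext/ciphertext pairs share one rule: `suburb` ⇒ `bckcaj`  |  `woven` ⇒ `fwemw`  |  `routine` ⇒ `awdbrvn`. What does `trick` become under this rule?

czrkt

Shifts by position in suburb: pos 0: s→b (+9), pos 1: u→c (+8), pos 2: b→k (+9), pos 3: u→c (+8) — repeating every 2. A repeating key of period 2 is used — shifts +9, +8 over and over.
Applying it to trick: t+9=c, r+8=z, i+9=r, c+8=k, k+9=t.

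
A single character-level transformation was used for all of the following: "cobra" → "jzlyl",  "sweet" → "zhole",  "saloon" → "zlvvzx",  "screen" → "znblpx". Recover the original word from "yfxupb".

runner

Shifts by position in cobra: pos 0: c→j (+7), pos 1: o→z (+11), pos 2: b→l (+10), pos 3: r→y (+7), pos 4: a→l (+11) — repeating every 3. A repeating key of period 3 is used — shifts +7, +11, +10 over and over.
Decoding yfxupb: y−7=r, f−11=u, x−10=n, u−7=n, p−11=e, b−10=r.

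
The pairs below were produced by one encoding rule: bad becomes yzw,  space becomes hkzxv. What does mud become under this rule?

nfw

Each pair mirrors across the alphabet (b↔y, a↔z, d↔w): positions sum to 25. Letters are reflected about the middle of the alphabet (position → 25−position): Atbash.
Applying it to mud: m↔n, u↔f, d↔w.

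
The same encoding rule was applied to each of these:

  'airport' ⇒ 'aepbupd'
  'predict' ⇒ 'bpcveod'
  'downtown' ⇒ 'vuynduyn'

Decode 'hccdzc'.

This is an affine cipher: with a=0,…,z=25, each position x becomes (7x+0) mod 26.
Decoding hccdzc: h(7)→15·(7−0)≡1=b; c(2)→15·(2−0)≡4=e; c(2)→15·(2−0)≡4=e; d(3)→15·(3−0)≡19=t; z(25)→15·(25−0)≡11=l; c(2)→15·(2−0)≡4=e (all mod 26).

beetle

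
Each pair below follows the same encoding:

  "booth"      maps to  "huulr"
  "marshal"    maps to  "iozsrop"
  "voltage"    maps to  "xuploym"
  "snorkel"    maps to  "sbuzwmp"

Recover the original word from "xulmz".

voter

b(1)→h(7) and o(14)→u(20) fit y≡19x+14 (mod 26); the inverse of 19 mod 26 is 11. This is an affine cipher: with a=0,…,z=25, each position x becomes (19x+14) mod 26.
Decoding xulmz: x(23)→11·(23−14)≡21=v; u(20)→11·(20−14)≡14=o; l(11)→11·(11−14)≡19=t; m(12)→11·(12−14)≡4=e; z(25)→11·(25−14)≡17=r (all mod 26).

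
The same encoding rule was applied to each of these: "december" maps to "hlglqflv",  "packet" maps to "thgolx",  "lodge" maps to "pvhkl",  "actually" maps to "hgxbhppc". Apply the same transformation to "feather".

The shift depends on letter class: consonant d→h is +4, but vowel e→l is +7. Two shifts are in play — +7 for a/e/i/o/u, +4 for every other letter.
For feather: f(cons)+4=j, e(vowel)+7=l, a(vowel)+7=h, t(cons)+4=x, h(cons)+4=l, e(vowel)+7=l, r(cons)+4=v.

jlhxllv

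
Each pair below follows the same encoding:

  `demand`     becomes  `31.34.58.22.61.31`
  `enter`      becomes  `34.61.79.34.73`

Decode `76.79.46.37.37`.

stiff

d(#4)→31 and e(#5)→34: differences scale by 3, so n = 3·pos + 19. The formula is n = 3×(alphabet index, a=1) + 19.
Decoding 76.79.46.37.37: 76→(76−19)÷3=19=s, 79→(79−19)÷3=20=t, 46→(46−19)÷3=9=i, 37→(37−19)÷3=6=f, 37→(37−19)÷3=6=f.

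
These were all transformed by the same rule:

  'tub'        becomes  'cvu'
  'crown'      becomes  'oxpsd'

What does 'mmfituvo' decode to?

The output letters match the input read backwards, each shifted +1: tub reversed is but. Read the word backwards and shift each letter +1.
Decoding mmfituvo: shift back: m−1=l, m−1=l, f−1=e, i−1=h, t−1=s, u−1=t, v−1=u, o−1=n → llehstun; then reverse → nutshell.

nutshell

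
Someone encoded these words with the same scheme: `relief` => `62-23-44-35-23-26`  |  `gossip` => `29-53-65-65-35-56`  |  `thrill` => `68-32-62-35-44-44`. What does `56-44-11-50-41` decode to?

The formula is n = 3×(alphabet index, a=1) + 8.
Decoding 56-44-11-50-41: 56→(56−8)÷3=16=p, 44→(44−8)÷3=12=l, 11→(11−8)÷3=1=a, 50→(50−8)÷3=14=n, 41→(41−8)÷3=11=k.

plank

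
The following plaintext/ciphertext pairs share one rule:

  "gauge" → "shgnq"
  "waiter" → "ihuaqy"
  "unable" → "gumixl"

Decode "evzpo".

Shifts by position in gauge: pos 0: g→s (+12), pos 1: a→h (+7), pos 2: u→g (+12), pos 3: g→n (+7) — repeating every 2. A repeating key of period 2 is used — shifts +12, +7 over and over.
Reversing it on evzpo: e−12=s, v−7=o, z−12=n, p−7=i, o−12=c.

sonic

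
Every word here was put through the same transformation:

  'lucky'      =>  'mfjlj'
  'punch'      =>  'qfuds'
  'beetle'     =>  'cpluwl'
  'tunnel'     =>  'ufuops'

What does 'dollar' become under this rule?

Shifts by position in lucky: pos 0: l→m (+1), pos 1: u→f (+11), pos 2: c→j (+7), pos 3: k→l (+1), pos 4: y→j (+11) — repeating every 3. The shifts repeat in a cycle of length 3: positions 0,1,… shift by +1, +11, +7, then the pattern repeats.
For dollar: d+1=e, o+11=z, l+7=s, l+1=m, a+11=l, r+7=y.

ezsmly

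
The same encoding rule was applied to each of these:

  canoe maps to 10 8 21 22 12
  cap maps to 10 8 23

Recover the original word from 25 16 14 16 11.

rigid

c is letter #3 and maps to 10: an offset of 7. Letters become their 1-based position plus 7 (so a→8, b→9, …).
Reversing it on 25 16 14 16 11: 25→(25−7)÷1=18=r, 16→(16−7)÷1=9=i, 14→(14−7)÷1=7=g, 16→(16−7)÷1=9=i, 11→(11−7)÷1=4=d.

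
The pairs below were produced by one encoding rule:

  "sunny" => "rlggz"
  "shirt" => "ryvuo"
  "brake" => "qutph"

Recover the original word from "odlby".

tough

s(18)→r(17) and u(20)→l(11) fit y≡23x+19 (mod 26); the inverse of 23 mod 26 is 17. This is an affine cipher: with a=0,…,z=25, each position x becomes (23x+19) mod 26.
Decoding odlby: o(14)→17·(14−19)≡19=t; d(3)→17·(3−19)≡14=o; l(11)→17·(11−19)≡20=u; b(1)→17·(1−19)≡6=g; y(24)→17·(24−19)≡7=h (all mod 26).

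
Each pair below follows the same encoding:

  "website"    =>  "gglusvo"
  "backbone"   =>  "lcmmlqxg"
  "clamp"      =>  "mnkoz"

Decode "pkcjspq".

Shifts by position in website: pos 0: w→g (+10), pos 1: e→g (+2), pos 2: b→l (+10), pos 3: s→u (+2) — repeating every 2. It's a Vigenère-style cipher with numeric key [10,2]: position i shifts by key[i mod 2].
Decoding pkcjspq: p−10=f, k−2=i, c−10=s, j−2=h, s−10=i, p−2=n, q−10=g.

fishing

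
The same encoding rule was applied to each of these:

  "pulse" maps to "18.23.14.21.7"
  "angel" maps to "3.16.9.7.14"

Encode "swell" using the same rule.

p is letter #16 and maps to 18: an offset of 2. Each letter is replaced by its alphabet position (a=1..z=26) + 2.
Applying it to swell: s=19→21, w=23→25, e=5→7, l=12→14, l=12→14.

21.25.7.14.14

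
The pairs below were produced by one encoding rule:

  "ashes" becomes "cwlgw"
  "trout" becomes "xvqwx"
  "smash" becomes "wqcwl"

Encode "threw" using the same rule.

The shift depends on letter class: consonant s→w is +4, but vowel a→c is +2. Vowels shift forward by 2 and consonants shift forward by 4.
On threw: t(cons)+4=x, h(cons)+4=l, r(cons)+4=v, e(vowel)+2=g, w(cons)+4=a.

xlvga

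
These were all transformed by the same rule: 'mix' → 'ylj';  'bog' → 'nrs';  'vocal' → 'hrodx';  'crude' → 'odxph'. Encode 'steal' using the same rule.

The shift depends on letter class: consonant m→y is +12, but vowel i→l is +3. The rule splits by letter class: vowels +3, consonants +12.
For steal: s(cons)+12=e, t(cons)+12=f, e(vowel)+3=h, a(vowel)+3=d, l(cons)+12=x.

efhdx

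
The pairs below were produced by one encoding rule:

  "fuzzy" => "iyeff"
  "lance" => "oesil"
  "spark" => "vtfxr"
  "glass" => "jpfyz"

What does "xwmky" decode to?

In fuzzy: f→i is +3, u→y is +4, z→e is +5, z→f is +6 — the shift increases by 1 each position. The shift increases by 1 at each position, starting from +3: 3, 4, 5, ….
Decoding xwmky: x−3=u, w−4=s, m−5=h, k−6=e, y−7=r.

usher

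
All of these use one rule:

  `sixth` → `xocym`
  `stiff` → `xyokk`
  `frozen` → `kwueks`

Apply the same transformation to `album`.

gqgar

The shift depends on letter class: consonant s→x is +5, but vowel i→o is +6. Two shifts are in play — +6 for a/e/i/o/u, +5 for every other letter.
On album: a(vowel)+6=g, l(cons)+5=q, b(cons)+5=g, u(vowel)+6=a, m(cons)+5=r.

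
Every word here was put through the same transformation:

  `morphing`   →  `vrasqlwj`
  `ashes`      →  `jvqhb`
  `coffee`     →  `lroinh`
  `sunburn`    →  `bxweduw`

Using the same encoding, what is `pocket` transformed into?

yrlnnw

Shifts by position in morphing: pos 0: m→v (+9), pos 1: o→r (+3), pos 2: r→a (+9), pos 3: p→s (+3) — repeating every 2. The shifts repeat in a cycle of length 2: positions 0,1,… shift by +9, +3, then the pattern repeats.
For pocket: p+9=y, o+3=r, c+9=l, k+3=n, e+9=n, t+3=w.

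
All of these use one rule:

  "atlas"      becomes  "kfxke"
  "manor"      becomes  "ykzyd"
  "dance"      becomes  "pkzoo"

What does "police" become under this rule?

byxsoo

The rule splits by letter class: vowels +10, consonants +12.
On police: p(cons)+12=b, o(vowel)+10=y, l(cons)+12=x, i(vowel)+10=s, c(cons)+12=o, e(vowel)+10=o.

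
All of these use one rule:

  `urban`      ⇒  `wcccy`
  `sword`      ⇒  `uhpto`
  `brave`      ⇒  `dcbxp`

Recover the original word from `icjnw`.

grill

Shifts by position in urban: pos 0: u→w (+2), pos 1: r→c (+11), pos 2: b→c (+1), pos 3: a→c (+2), pos 4: n→y (+11) — repeating every 3. It's a Vigenère-style cipher with numeric key [2,11,1]: position i shifts by key[i mod 3].
Reversing it on icjnw: i−2=g, c−11=r, j−1=i, n−2=l, w−11=l.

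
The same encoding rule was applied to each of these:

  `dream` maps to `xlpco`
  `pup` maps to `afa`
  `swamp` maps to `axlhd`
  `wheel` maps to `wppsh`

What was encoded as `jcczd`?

sorry

Two steps: reverse the string, then apply a Caesar shift of +11.
Reversing it on jcczd: shift back: j−11=y, c−11=r, c−11=r, z−11=o, d−11=s → yrros; then reverse → sorry.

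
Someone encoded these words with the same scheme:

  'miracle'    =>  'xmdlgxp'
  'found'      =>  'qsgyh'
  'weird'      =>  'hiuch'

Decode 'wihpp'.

level

Shifts by position in miracle: pos 0: m→x (+11), pos 1: i→m (+4), pos 2: r→d (+12), pos 3: a→l (+11), pos 4: c→g (+4), pos 5: l→x (+12) — repeating every 3. It's a Vigenère-style cipher with numeric key [11,4,12]: position i shifts by key[i mod 3].
Reversing it on wihpp: w−11=l, i−4=e, h−12=v, p−11=e, p−4=l.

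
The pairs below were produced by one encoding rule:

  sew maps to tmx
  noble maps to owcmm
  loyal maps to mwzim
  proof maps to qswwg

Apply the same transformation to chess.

Vowels shift forward by 8 and consonants shift forward by 1.
On chess: c(cons)+1=d, h(cons)+1=i, e(vowel)+8=m, s(cons)+1=t, s(cons)+1=t.

dimtt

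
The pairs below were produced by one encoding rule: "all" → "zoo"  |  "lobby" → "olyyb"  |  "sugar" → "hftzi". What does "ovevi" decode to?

lever

Each pair mirrors across the alphabet (a↔z, l↔o, l↔o): positions sum to 25. This is the alphabet-reversal cipher (Atbash): a becomes z, b becomes y, etc.
Undoing it on ovevi: o↔l, v↔e, e↔v, v↔e, i↔r.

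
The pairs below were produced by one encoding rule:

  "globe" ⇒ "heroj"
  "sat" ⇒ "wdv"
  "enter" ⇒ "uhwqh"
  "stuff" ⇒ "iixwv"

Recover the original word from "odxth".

equal

Two steps: reverse the string, then apply a Caesar shift of +3.
Undoing it on odxth: shift back: o−3=l, d−3=a, x−3=u, t−3=q, h−3=e → lauqe; then reverse → equal.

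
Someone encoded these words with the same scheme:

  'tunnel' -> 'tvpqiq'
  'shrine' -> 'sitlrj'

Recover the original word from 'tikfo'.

In tunnel: t→t is +0, u→v is +1, n→p is +2, n→q is +3 — the shift increases by 1 each position. The shift increases by 1 at each position, starting from +0: 0, 1, 2, ….
Decoding tikfo: t−0=t, i−1=h, k−2=i, f−3=c, o−4=k.

thick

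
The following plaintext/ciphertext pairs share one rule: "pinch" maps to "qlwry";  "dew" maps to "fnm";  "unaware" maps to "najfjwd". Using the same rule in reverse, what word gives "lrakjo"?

fabric

The output letters match the input read backwards, each shifted +9: pinch reversed is hcnip. Read the word backwards and shift each letter +9.
Decoding lrakjo: shift back: l−9=c, r−9=i, a−9=r, k−9=b, j−9=a, o−9=f → cirbaf; then reverse → fabric.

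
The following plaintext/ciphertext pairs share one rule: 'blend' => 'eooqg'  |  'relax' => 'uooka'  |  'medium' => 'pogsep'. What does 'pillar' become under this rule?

ssooku

The shift depends on letter class: consonant b→e is +3, but vowel e→o is +10. The rule splits by letter class: vowels +10, consonants +3.
Applying it to pillar: p(cons)+3=s, i(vowel)+10=s, l(cons)+3=o, l(cons)+3=o, a(vowel)+10=k, r(cons)+3=u.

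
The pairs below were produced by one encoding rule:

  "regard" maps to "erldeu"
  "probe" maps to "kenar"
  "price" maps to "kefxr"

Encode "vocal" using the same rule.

snxdw

This is an affine cipher: with a=0,…,z=25, each position x becomes (23x+3) mod 26.
Applying it to vocal: v(21)→23·21+3≡18=s; o(14)→23·14+3≡13=n; c(2)→23·2+3≡23=x; a(0)→23·0+3≡3=d; l(11)→23·11+3≡22=w (all mod 26).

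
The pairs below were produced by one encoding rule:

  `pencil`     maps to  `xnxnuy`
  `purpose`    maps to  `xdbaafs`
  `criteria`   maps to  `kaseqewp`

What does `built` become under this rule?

jdswf

In pencil: p→x is +8, e→n is +9, n→x is +10, c→n is +11 — the shift increases by 1 each position. Each letter shifts forward by (position + 8), i.e. 8, 9, 10, … — the shift grows by one for each successive letter.
For built: b+8=j, u+9=d, i+10=s, l+11=w, t+12=f.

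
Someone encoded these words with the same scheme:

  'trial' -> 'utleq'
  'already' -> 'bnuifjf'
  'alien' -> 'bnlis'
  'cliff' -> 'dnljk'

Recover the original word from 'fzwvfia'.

extract

In trial: t→u is +1, r→t is +2, i→l is +3, a→e is +4 — the shift increases by 1 each position. Letter i (0-indexed) is shifted by i+1, so successive shifts are 1, 2, 3, ….
Undoing it on fzwvfia: f−1=e, z−2=x, w−3=t, v−4=r, f−5=a, i−6=c, a−7=t.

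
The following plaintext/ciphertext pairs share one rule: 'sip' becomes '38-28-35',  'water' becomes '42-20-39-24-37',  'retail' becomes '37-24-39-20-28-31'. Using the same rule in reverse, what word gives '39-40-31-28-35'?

s is letter #19 and maps to 38: an offset of 19. Letters become their 1-based position plus 19 (so a→20, b→21, …).
Undoing it on 39-40-31-28-35: 39→(39−19)÷1=20=t, 40→(40−19)÷1=21=u, 31→(31−19)÷1=12=l, 28→(28−19)÷1=9=i, 35→(35−19)÷1=16=p.

tulip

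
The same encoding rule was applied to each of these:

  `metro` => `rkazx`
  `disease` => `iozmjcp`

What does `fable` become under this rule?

In metro: m→r is +5, e→k is +6, t→a is +7, r→z is +8 — the shift increases by 1 each position. Each letter shifts forward by (position + 5), i.e. 5, 6, 7, … — the shift grows by one for each successive letter.
For fable: f+5=k, a+6=g, b+7=i, l+8=t, e+9=n.

kgitn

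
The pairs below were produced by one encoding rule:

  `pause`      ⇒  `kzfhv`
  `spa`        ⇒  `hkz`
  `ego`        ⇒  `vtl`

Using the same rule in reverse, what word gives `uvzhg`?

Each letter is replaced by its mirror in the alphabet: a↔z, b↔y, c↔x, and so on (the Atbash cipher).
Reversing it on uvzhg: u↔f, v↔e, z↔a, h↔s, g↔t.

feast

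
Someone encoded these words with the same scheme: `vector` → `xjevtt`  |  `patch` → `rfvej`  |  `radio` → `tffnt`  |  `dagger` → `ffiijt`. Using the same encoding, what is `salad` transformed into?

The shift depends on letter class: consonant v→x is +2, but vowel e→j is +5. Two shifts are in play — +5 for a/e/i/o/u, +2 for every other letter.
Applying it to salad: s(cons)+2=u, a(vowel)+5=f, l(cons)+2=n, a(vowel)+5=f, d(cons)+2=f.

ufnff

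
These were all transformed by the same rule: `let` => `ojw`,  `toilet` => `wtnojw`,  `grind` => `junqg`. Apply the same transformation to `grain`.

jufnq

The shift depends on letter class: consonant l→o is +3, but vowel e→j is +5. Two shifts are in play — +5 for a/e/i/o/u, +3 for every other letter.
On grain: g(cons)+3=j, r(cons)+3=u, a(vowel)+5=f, i(vowel)+5=n, n(cons)+3=q.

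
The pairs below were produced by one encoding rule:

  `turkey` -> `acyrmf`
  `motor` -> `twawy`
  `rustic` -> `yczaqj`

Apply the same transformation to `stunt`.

Two shifts are in play — +8 for a/e/i/o/u, +7 for every other letter.
On stunt: s(cons)+7=z, t(cons)+7=a, u(vowel)+8=c, n(cons)+7=u, t(cons)+7=a.

zacua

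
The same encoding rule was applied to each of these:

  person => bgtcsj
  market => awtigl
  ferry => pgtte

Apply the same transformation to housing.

hsucqjy

Treating letters as 0–25, the rule is x ↦ 9x + 22 (mod 26).
Applying it to housing: h(7)→9·7+22≡7=h; o(14)→9·14+22≡18=s; u(20)→9·20+22≡20=u; s(18)→9·18+22≡2=c; i(8)→9·8+22≡16=q; n(13)→9·13+22≡9=j; g(6)→9·6+22≡24=y (all mod 26).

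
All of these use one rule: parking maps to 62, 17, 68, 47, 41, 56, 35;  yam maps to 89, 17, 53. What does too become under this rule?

p(#16)→62 and a(#1)→17: differences scale by 3, so n = 3·pos + 14. Each letter becomes 3×(its alphabet position, a=1..z=26) + 14.
For too: t=20→74, o=15→59, o=15→59.

74, 59, 59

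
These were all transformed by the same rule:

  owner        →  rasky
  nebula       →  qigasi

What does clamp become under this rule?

fpfsw

In owner: o→r is +3, w→a is +4, n→s is +5, e→k is +6 — the shift increases by 1 each position. Letter i (0-indexed) is shifted by i+3, so successive shifts are 3, 4, 5, ….
On clamp: c+3=f, l+4=p, a+5=f, m+6=s, p+7=w.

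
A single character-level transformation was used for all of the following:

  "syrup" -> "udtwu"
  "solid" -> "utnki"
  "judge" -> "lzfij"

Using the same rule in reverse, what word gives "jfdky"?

habit

Shifts by position in syrup: pos 0: s→u (+2), pos 1: y→d (+5), pos 2: r→t (+2), pos 3: u→w (+2), pos 4: p→u (+5) — repeating every 3. The shifts repeat in a cycle of length 3: positions 0,1,… shift by +2, +5, +2, then the pattern repeats.
Undoing it on jfdky: j−2=h, f−5=a, d−2=b, k−2=i, y−5=t.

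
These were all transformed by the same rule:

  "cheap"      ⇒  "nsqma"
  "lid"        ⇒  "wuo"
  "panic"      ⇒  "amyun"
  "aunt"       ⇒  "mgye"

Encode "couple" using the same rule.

nagawq

Vowels shift forward by 12 and consonants shift forward by 11.
For couple: c(cons)+11=n, o(vowel)+12=a, u(vowel)+12=g, p(cons)+11=a, l(cons)+11=w, e(vowel)+12=q.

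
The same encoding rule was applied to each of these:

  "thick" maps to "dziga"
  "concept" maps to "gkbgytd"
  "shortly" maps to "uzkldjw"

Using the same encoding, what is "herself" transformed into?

zyluyjh

t(19)→d(3) and h(7)→z(25) fit y≡9x+14 (mod 26); the inverse of 9 mod 26 is 3. Treating letters as 0–25, the rule is x ↦ 9x + 14 (mod 26).
For herself: h(7)→9·7+14≡25=z; e(4)→9·4+14≡24=y; r(17)→9·17+14≡11=l; s(18)→9·18+14≡20=u; e(4)→9·4+14≡24=y; l(11)→9·11+14≡9=j; f(5)→9·5+14≡7=h (all mod 26).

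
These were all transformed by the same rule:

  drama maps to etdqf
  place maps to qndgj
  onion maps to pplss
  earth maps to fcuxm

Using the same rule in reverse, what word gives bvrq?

In drama: d→e is +1, r→t is +2, a→d is +3, m→q is +4 — the shift increases by 1 each position. Each letter shifts forward by (position + 1), i.e. 1, 2, 3, … — the shift grows by one for each successive letter.
Decoding bvrq: b−1=a, v−2=t, r−3=o, q−4=m.

atom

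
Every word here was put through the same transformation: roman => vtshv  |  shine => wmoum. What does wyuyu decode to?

Each letter shifts forward by (position + 4), i.e. 4, 5, 6, … — the shift grows by one for each successive letter.
Undoing it on wyuyu: w−4=s, y−5=t, u−6=o, y−7=r, u−8=m.

storm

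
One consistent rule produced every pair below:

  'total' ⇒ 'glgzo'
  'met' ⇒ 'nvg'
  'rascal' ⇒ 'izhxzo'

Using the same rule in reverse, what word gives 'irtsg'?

right

Each pair mirrors across the alphabet (t↔g, o↔l, t↔g): positions sum to 25. Each letter is replaced by its mirror in the alphabet: a↔z, b↔y, c↔x, and so on (the Atbash cipher).
Reversing it on irtsg: i↔r, r↔i, t↔g, s↔h, g↔t.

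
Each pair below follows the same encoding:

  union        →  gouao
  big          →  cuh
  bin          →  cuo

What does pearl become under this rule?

qqmsm

The shift depends on letter class: consonant n→o is +1, but vowel u→g is +12. Two shifts are in play — +12 for a/e/i/o/u, +1 for every other letter.
Applying it to pearl: p(cons)+1=q, e(vowel)+12=q, a(vowel)+12=m, r(cons)+1=s, l(cons)+1=m.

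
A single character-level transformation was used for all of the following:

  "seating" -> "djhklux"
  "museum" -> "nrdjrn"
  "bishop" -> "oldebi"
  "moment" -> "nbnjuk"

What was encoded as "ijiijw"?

pepper

s(18)→d(3) and e(4)→j(9) fit y≡7x+7 (mod 26); the inverse of 7 mod 26 is 15. This is an affine cipher: with a=0,…,z=25, each position x becomes (7x+7) mod 26.
Undoing it on ijiijw: i(8)→15·(8−7)≡15=p; j(9)→15·(9−7)≡4=e; i(8)→15·(8−7)≡15=p; i(8)→15·(8−7)≡15=p; j(9)→15·(9−7)≡4=e; w(22)→15·(22−7)≡17=r (all mod 26).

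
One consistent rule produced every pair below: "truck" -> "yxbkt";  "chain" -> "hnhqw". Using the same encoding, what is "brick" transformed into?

gxpkt

The shift increases by 1 at each position, starting from +5: 5, 6, 7, ….
For brick: b+5=g, r+6=x, i+7=p, c+8=k, k+9=t.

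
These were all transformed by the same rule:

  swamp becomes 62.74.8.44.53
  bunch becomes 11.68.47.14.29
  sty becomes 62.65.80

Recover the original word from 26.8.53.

s(#19)→62 and w(#23)→74: differences scale by 3, so n = 3·pos + 5. With a=1..z=26, the number is 3·pos + 5.
Decoding 26.8.53: 26→(26−5)÷3=7=g, 8→(8−5)÷3=1=a, 53→(53−5)÷3=16=p.

gap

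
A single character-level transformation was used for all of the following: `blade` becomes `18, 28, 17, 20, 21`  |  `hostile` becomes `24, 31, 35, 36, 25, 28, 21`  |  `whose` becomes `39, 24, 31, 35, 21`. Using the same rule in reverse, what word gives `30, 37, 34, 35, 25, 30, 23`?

nursing

b is letter #2 and maps to 18: an offset of 16. Each letter is replaced by its alphabet position (a=1..z=26) + 16.
Decoding 30, 37, 34, 35, 25, 30, 23: 30→(30−16)÷1=14=n, 37→(37−16)÷1=21=u, 34→(34−16)÷1=18=r, 35→(35−16)÷1=19=s, 25→(25−16)÷1=9=i, 30→(30−16)÷1=14=n, 23→(23−16)÷1=7=g.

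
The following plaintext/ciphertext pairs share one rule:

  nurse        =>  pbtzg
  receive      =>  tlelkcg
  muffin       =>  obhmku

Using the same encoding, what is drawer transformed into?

It's a Vigenère-style cipher with numeric key [2,7]: position i shifts by key[i mod 2].
Applying it to drawer: d+2=f, r+7=y, a+2=c, w+7=d, e+2=g, r+7=y.

fycdgy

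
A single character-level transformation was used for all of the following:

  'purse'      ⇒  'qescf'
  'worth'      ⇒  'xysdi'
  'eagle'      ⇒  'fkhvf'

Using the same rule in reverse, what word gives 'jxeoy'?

Shifts by position in purse: pos 0: p→q (+1), pos 1: u→e (+10), pos 2: r→s (+1), pos 3: s→c (+10) — repeating every 2. It's a Vigenère-style cipher with numeric key [1,10]: position i shifts by key[i mod 2].
Decoding jxeoy: j−1=i, x−10=n, e−1=d, o−10=e, y−1=x.

index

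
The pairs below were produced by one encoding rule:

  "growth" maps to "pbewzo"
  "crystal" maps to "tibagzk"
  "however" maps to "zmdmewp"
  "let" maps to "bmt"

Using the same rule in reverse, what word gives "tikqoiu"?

Read the word backwards and shift each letter +8.
Undoing it on tikqoiu: shift back: t−8=l, i−8=a, k−8=c, q−8=i, o−8=g, i−8=a, u−8=m → lacigam; then reverse → magical.

magical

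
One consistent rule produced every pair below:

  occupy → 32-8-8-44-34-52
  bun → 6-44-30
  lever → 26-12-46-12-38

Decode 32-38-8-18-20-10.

With a=1..z=26, the number is 2·pos + 2.
Decoding 32-38-8-18-20-10: 32→(32−2)÷2=15=o, 38→(38−2)÷2=18=r, 8→(8−2)÷2=3=c, 18→(18−2)÷2=8=h, 20→(20−2)÷2=9=i, 10→(10−2)÷2=4=d.

orchid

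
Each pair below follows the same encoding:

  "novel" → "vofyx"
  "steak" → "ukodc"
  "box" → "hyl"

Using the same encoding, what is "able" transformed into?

The output letters match the input read backwards, each shifted +10: novel reversed is levon. Read the word backwards and shift each letter +10.
On able: reverse → elba; then shift: e+10=o, l+10=v, b+10=l, a+10=k.

ovlk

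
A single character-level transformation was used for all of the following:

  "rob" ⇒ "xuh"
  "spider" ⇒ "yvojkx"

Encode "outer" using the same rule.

uazkx

Compare letters: r→x is +6, o→u is +6, b→h is +6 — a constant shift. This is a Caesar cipher with shift 6.
Applying it to outer: o+6=u, u+6=a, t+6=z, e+6=k, r+6=x.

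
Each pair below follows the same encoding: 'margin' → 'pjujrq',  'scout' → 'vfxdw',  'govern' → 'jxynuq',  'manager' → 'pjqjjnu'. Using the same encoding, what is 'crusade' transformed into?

fudvjgn

Vowels shift forward by 9 and consonants shift forward by 3.
On crusade: c(cons)+3=f, r(cons)+3=u, u(vowel)+9=d, s(cons)+3=v, a(vowel)+9=j, d(cons)+3=g, e(vowel)+9=n.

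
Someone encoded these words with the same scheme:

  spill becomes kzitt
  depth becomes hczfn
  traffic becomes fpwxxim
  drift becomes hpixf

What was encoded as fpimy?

s(18)→k(10) and p(15)→z(25) fit y≡21x+22 (mod 26); the inverse of 21 mod 26 is 5. Treating letters as 0–25, the rule is x ↦ 21x + 22 (mod 26).
Undoing it on fpimy: f(5)→5·(5−22)≡19=t; p(15)→5·(15−22)≡17=r; i(8)→5·(8−22)≡8=i; m(12)→5·(12−22)≡2=c; y(24)→5·(24−22)≡10=k (all mod 26).

trick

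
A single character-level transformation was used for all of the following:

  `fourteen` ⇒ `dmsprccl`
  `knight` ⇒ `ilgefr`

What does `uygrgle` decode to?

This is a Caesar cipher with shift 24.
Decoding uygrgle: u−24=w, y−24=a, g−24=i, r−24=t, g−24=i, l−24=n, e−24=g.

waiting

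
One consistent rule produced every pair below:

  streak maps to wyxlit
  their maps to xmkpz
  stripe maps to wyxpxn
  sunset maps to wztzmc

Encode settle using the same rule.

wjzatn

In streak: s→w is +4, t→y is +5, r→x is +6, e→l is +7 — the shift increases by 1 each position. Letter i (0-indexed) is shifted by i+4, so successive shifts are 4, 5, 6, ….
For settle: s+4=w, e+5=j, t+6=z, t+7=a, l+8=t, e+9=n.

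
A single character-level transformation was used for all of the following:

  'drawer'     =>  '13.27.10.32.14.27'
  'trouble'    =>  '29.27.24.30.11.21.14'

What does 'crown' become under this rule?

12.27.24.32.23

Letters become their 1-based position plus 9 (so a→10, b→11, …).
On crown: c=3→12, r=18→27, o=15→24, w=23→32, n=14→23.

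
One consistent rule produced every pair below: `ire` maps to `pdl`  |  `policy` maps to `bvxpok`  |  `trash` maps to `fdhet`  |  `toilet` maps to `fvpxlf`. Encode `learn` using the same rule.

Two shifts are in play — +7 for a/e/i/o/u, +12 for every other letter.
For learn: l(cons)+12=x, e(vowel)+7=l, a(vowel)+7=h, r(cons)+12=d, n(cons)+12=z.

xlhdz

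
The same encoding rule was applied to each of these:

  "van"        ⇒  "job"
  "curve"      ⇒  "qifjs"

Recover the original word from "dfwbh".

print

Compare letters: v→j is +14, a→o is +14, n→b is +14 — a constant shift. Every letter moves 14 places later in the alphabet, wrapping around z→a.
Decoding dfwbh: d−14=p, f−14=r, w−14=i, b−14=n, h−14=t.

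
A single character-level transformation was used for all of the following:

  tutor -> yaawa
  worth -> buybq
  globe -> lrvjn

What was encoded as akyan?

In tutor: t→y is +5, u→a is +6, t→a is +7, o→w is +8 — the shift increases by 1 each position. The shift increases by 1 at each position, starting from +5: 5, 6, 7, ….
Decoding akyan: a−5=v, k−6=e, y−7=r, a−8=s, n−9=e.

verse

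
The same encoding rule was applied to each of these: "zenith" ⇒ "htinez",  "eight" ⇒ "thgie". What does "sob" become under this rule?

bos

The output letters match the input read backwards: zenith reversed is htinez. The word is simply reversed.
On sob: reverse → bos.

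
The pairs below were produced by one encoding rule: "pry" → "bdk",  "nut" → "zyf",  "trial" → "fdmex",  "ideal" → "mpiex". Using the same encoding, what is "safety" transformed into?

eerifk

The shift depends on letter class: consonant p→b is +12, but vowel u→y is +4. The rule splits by letter class: vowels +4, consonants +12.
Applying it to safety: s(cons)+12=e, a(vowel)+4=e, f(cons)+12=r, e(vowel)+4=i, t(cons)+12=f, y(cons)+12=k.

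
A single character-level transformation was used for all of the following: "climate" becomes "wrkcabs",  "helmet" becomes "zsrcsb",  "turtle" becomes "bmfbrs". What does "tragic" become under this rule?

bfaokw

Each letter's alphabet position (a=0..z=25) is mapped through 11·x+0 mod 26 — an affine cipher.
Applying it to tragic: t(19)→11·19+0≡1=b; r(17)→11·17+0≡5=f; a(0)→11·0+0≡0=a; g(6)→11·6+0≡14=o; i(8)→11·8+0≡10=k; c(2)→11·2+0≡22=w (all mod 26).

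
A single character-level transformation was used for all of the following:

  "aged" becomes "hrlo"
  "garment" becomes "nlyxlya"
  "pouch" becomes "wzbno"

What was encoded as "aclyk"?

Shifts by position in aged: pos 0: a→h (+7), pos 1: g→r (+11), pos 2: e→l (+7), pos 3: d→o (+11) — repeating every 2. It's a Vigenère-style cipher with numeric key [7,11]: position i shifts by key[i mod 2].
Reversing it on aclyk: a−7=t, c−11=r, l−7=e, y−11=n, k−7=d.

trend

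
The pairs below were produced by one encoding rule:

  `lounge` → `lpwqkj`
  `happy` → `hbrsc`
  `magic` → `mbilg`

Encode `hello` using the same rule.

hfnos

Each letter shifts forward by its position index (0, 1, 2, …) — the shift grows by one for each successive letter.
On hello: h+0=h, e+1=f, l+2=n, l+3=o, o+4=s.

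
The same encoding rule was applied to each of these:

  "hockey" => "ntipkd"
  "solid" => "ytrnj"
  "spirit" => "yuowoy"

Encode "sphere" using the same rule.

Shifts by position in hockey: pos 0: h→n (+6), pos 1: o→t (+5), pos 2: c→i (+6), pos 3: k→p (+5) — repeating every 2. It's a Vigenère-style cipher with numeric key [6,5]: position i shifts by key[i mod 2].
For sphere: s+6=y, p+5=u, h+6=n, e+5=j, r+6=x, e+5=j.

yunjxj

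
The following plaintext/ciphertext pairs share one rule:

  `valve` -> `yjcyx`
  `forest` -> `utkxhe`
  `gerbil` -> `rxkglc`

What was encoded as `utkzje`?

v(21)→y(24) and a(0)→j(9) fit y≡23x+9 (mod 26); the inverse of 23 mod 26 is 17. This is an affine cipher: with a=0,…,z=25, each position x becomes (23x+9) mod 26.
Undoing it on utkzje: u(20)→17·(20−9)≡5=f; t(19)→17·(19−9)≡14=o; k(10)→17·(10−9)≡17=r; z(25)→17·(25−9)≡12=m; j(9)→17·(9−9)≡0=a; e(4)→17·(4−9)≡19=t (all mod 26).

format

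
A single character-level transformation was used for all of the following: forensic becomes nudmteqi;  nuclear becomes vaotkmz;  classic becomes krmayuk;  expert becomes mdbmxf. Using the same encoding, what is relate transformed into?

It's a Vigenère-style cipher with numeric key [8,6,12]: position i shifts by key[i mod 3].
Applying it to relate: r+8=z, e+6=k, l+12=x, a+8=i, t+6=z, e+12=q.

zkxizq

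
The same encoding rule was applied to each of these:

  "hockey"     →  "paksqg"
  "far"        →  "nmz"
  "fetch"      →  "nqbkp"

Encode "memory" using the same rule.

uquazg

The rule splits by letter class: vowels +12, consonants +8.
On memory: m(cons)+8=u, e(vowel)+12=q, m(cons)+8=u, o(vowel)+12=a, r(cons)+8=z, y(cons)+8=g.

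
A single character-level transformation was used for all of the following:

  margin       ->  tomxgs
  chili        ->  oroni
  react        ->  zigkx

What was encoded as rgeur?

loyal

The output letters match the input read backwards, each shifted +6: margin reversed is nigram. The word is reversed, then every letter is shifted forward by 6.
Reversing it on rgeur: shift back: r−6=l, g−6=a, e−6=y, u−6=o, r−6=l → layol; then reverse → loyal.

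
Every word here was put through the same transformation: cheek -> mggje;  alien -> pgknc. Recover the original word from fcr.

pad

The output letters match the input read backwards, each shifted +2: cheek reversed is keehc. Two steps: reverse the string, then apply a Caesar shift of +2.
Undoing it on fcr: shift back: f−2=d, c−2=a, r−2=p → dap; then reverse → pad.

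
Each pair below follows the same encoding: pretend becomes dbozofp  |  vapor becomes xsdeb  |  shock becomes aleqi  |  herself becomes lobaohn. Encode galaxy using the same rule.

mshsvu

Treating letters as 0–25, the rule is x ↦ 25x + 18 (mod 26).
On galaxy: g(6)→25·6+18≡12=m; a(0)→25·0+18≡18=s; l(11)→25·11+18≡7=h; a(0)→25·0+18≡18=s; x(23)→25·23+18≡21=v; y(24)→25·24+18≡20=u (all mod 26).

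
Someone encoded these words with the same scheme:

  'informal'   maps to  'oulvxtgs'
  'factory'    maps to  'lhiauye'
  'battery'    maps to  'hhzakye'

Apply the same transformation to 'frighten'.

lyonnaku

Shifts by position in informal: pos 0: i→o (+6), pos 1: n→u (+7), pos 2: f→l (+6), pos 3: o→v (+7) — repeating every 2. It's a Vigenère-style cipher with numeric key [6,7]: position i shifts by key[i mod 2].
On frighten: f+6=l, r+7=y, i+6=o, g+7=n, h+6=n, t+7=a, e+6=k, n+7=u.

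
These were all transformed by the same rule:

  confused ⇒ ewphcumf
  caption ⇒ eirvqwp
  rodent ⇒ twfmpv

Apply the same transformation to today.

vwfia

Two shifts are in play — +8 for a/e/i/o/u, +2 for every other letter.
Applying it to today: t(cons)+2=v, o(vowel)+8=w, d(cons)+2=f, a(vowel)+8=i, y(cons)+2=a.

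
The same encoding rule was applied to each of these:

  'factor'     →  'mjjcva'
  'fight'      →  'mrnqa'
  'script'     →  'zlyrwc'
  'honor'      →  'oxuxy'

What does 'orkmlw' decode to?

hidden

Shifts by position in factor: pos 0: f→m (+7), pos 1: a→j (+9), pos 2: c→j (+7), pos 3: t→c (+9) — repeating every 2. The shifts repeat in a cycle of length 2: positions 0,1,… shift by +7, +9, then the pattern repeats.
Decoding orkmlw: o−7=h, r−9=i, k−7=d, m−9=d, l−7=e, w−9=n.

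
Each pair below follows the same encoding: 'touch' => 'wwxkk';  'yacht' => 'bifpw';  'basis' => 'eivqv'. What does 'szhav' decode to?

Shifts by position in touch: pos 0: t→w (+3), pos 1: o→w (+8), pos 2: u→x (+3), pos 3: c→k (+8) — repeating every 2. The shifts repeat in a cycle of length 2: positions 0,1,… shift by +3, +8, then the pattern repeats.
Undoing it on szhav: s−3=p, z−8=r, h−3=e, a−8=s, v−3=s.

press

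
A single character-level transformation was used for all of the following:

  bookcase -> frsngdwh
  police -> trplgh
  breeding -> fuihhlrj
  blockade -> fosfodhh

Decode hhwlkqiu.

designer

Shifts by position in bookcase: pos 0: b→f (+4), pos 1: o→r (+3), pos 2: o→s (+4), pos 3: k→n (+3) — repeating every 2. A repeating key of period 2 is used — shifts +4, +3 over and over.
Undoing it on hhwlkqiu: h−4=d, h−3=e, w−4=s, l−3=i, k−4=g, q−3=n, i−4=e, u−3=r.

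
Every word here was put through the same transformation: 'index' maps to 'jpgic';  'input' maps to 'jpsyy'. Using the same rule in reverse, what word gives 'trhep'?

In index: i→j is +1, n→p is +2, d→g is +3, e→i is +4 — the shift increases by 1 each position. Each letter shifts forward by (position + 1), i.e. 1, 2, 3, … — the shift grows by one for each successive letter.
Decoding trhep: t−1=s, r−2=p, h−3=e, e−4=a, p−5=k.

speak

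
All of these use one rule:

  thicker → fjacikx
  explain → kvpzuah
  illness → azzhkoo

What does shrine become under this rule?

t(19)→f(5) and h(7)→j(9) fit y≡17x+20 (mod 26); the inverse of 17 mod 26 is 23. Each letter's alphabet position (a=0..z=25) is mapped through 17·x+20 mod 26 — an affine cipher.
On shrine: s(18)→17·18+20≡14=o; h(7)→17·7+20≡9=j; r(17)→17·17+20≡23=x; i(8)→17·8+20≡0=a; n(13)→17·13+20≡7=h; e(4)→17·4+20≡10=k (all mod 26).

ojxahk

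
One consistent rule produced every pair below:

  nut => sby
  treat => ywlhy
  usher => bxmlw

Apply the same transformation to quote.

Vowels shift forward by 7 and consonants shift forward by 5.
For quote: q(cons)+5=v, u(vowel)+7=b, o(vowel)+7=v, t(cons)+5=y, e(vowel)+7=l.

vbvyl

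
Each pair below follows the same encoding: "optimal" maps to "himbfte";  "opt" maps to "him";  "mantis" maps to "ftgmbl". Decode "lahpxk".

Compare letters: o→h is +19, p→i is +19, t→m is +19 — a constant shift. Each letter is shifted forward by 19 in the alphabet (a Caesar shift of +19).
Undoing it on lahpxk: l−19=s, a−19=h, h−19=o, p−19=w, x−19=e, k−19=r.

shower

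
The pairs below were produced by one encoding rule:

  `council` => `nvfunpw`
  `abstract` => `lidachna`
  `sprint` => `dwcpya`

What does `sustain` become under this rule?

dbdalpy

Shifts by position in council: pos 0: c→n (+11), pos 1: o→v (+7), pos 2: u→f (+11), pos 3: n→u (+7) — repeating every 2. It's a Vigenère-style cipher with numeric key [11,7]: position i shifts by key[i mod 2].
For sustain: s+11=d, u+7=b, s+11=d, t+7=a, a+11=l, i+7=p, n+11=y.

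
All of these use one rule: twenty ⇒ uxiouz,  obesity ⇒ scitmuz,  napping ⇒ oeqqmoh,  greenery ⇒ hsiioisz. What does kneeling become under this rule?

The rule splits by letter class: vowels +4, consonants +1.
On kneeling: k(cons)+1=l, n(cons)+1=o, e(vowel)+4=i, e(vowel)+4=i, l(cons)+1=m, i(vowel)+4=m, n(cons)+1=o, g(cons)+1=h.

loiimmoh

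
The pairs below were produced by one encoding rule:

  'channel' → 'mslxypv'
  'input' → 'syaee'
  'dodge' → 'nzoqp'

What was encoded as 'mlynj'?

candy

Shifts by position in channel: pos 0: c→m (+10), pos 1: h→s (+11), pos 2: a→l (+11), pos 3: n→x (+10), pos 4: n→y (+11), pos 5: e→p (+11) — repeating every 3. The shifts repeat in a cycle of length 3: positions 0,1,… shift by +10, +11, +11, then the pattern repeats.
Undoing it on mlynj: m−10=c, l−11=a, y−11=n, n−10=d, j−11=y.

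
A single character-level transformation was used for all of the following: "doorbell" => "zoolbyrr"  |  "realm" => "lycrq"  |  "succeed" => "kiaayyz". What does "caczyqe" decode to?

d(3)→z(25) and o(14)→o(14) fit y≡25x+2 (mod 26); the inverse of 25 mod 26 is 25. Each letter's alphabet position (a=0..z=25) is mapped through 25·x+2 mod 26 — an affine cipher.
Decoding caczyqe: c(2)→25·(2−2)≡0=a; a(0)→25·(0−2)≡2=c; c(2)→25·(2−2)≡0=a; z(25)→25·(25−2)≡3=d; y(24)→25·(24−2)≡4=e; q(16)→25·(16−2)≡12=m; e(4)→25·(4−2)≡24=y (all mod 26).

academy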